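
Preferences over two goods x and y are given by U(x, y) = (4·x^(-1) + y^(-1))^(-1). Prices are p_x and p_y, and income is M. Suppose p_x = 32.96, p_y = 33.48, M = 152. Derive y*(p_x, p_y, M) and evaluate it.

From the CES first-order condition, 4·(y/x)^(2) = p_x/p_y.
Hence y/x = ((1/4)·p_x/p_y)^(1/(2)), i.e. raised to the 0.5 power.
With the ratio pinned down, the budget gives x* = M/(p_x + p_y·(y/x)) and y* = (y/x)·x*.
Numerically y/x = 0.496102, so x* = 152/(32.96 + 33.48·0.496102) = 3.0664 and y* = 0.496102·3.0664 = 1.5212.

y* = 1.5212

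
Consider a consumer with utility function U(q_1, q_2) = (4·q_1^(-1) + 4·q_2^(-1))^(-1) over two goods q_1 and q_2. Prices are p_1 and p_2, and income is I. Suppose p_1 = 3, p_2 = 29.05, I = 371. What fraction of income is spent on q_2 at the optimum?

share on q_2 = 0.7568

From the CES first-order condition, (q_2/q_1)^(2) = p_1/p_2.
Solve for the ratio: q_2/q_1 = [p_1/p_2]^(0.5).
With the ratio pinned down, the budget gives q_1* = I/(p_1 + p_2·(q_2/q_1)) and q_2* = (q_2/q_1)·q_1*.
Numerically q_2/q_1 = 0.321357, so q_1* = 371/(3 + 29.05·0.321357) = 30.076 and q_2* = 0.321357·30.076 = 9.6651.
Expenditure on q_2: 29.05·9.6651 = 280.772; share = 0.7568.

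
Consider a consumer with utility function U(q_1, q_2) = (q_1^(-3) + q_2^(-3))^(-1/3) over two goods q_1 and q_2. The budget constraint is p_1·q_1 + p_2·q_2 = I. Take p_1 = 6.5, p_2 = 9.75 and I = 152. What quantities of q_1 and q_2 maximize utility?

Substitute q_2 = (q_2/q_1)·q_1 into the budget: q_1* = I/(p_1 + p_2·(q_2/q_1)).
Numerically q_2/q_1 = 0.903602, so q_1* = 152/(6.5 + 9.75·0.903602) = 9.9281 and q_2* = 0.903602·9.9281 = 8.971.

q_1* = 9.9281, q_2* = 8.971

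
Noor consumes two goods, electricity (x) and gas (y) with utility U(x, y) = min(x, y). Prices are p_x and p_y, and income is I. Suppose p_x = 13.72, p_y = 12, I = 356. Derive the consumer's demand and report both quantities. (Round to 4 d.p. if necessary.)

x* = 13.8414, y* = 13.8414

Leontief preferences: the optimum is at the kink where x/1 = y/1, i.e. y = x.
Budget: p_x·x + p_y·x = I, so (p_x + p_y)·x = I.
Demand: x*(p_x,p_y,I) = I/(p_x + p_y), y* = I/(p_x + p_y).
Here 13.72 + 12 = 25.72, giving x* = 13.8414 and y* = 13.8414.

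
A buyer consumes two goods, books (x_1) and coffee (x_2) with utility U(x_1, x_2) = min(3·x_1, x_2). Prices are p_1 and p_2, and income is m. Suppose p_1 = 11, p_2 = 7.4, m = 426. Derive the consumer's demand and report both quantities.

Leontief preferences: the optimum is at the kink where x_1/1 = x_2/3, i.e. x_2 = 3·x_1.
Budget: p_1·x_1 + p_2·3·x_1 = m, so (p_1 + 3·p_2)·x_1 = m.
Demand: x_1*(p_1,p_2,m) = m/(p_1 + 3·p_2), x_2* = 3·m/(p_1 + 3·p_2).
Here 11 + 3·7.4 = 33.2, giving x_1* = 12.8313 and x_2* = 38.494.

x_1* = 12.8313, x_2* = 38.494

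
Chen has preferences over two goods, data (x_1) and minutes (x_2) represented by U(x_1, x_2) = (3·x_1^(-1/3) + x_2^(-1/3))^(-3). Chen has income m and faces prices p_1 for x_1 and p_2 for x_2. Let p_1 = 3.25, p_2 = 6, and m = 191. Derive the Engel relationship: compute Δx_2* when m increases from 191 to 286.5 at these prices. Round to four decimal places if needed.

Δx_2* = 5.3853

MRS = MU_x_1/MU_x_2 = 3·(x_2/x_1)^(4/3). Set equal to p_1/p_2.
Solve for the ratio: x_2/x_1 = [(1/3)·p_1/p_2]^(0.75).
With the ratio pinned down, the budget gives x_1* = m/(p_1 + p_2·(x_2/x_1)) and x_2* = (x_2/x_1)·x_1*.
Numerically x_2/x_1 = 0.276986, so x_1* = 191/(3.25 + 6·0.276986) = 38.885 and x_2* = 0.276986·38.885 = 10.7706.
At m' = 286.5: x_2* = 16.1559. Change: 16.1559 − 10.7706 = 5.3853.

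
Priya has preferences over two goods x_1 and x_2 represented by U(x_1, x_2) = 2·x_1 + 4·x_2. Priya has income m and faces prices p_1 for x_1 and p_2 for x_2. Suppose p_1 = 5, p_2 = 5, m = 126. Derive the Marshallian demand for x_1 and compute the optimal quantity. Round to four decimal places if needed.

x_1* = 0

Linear utility — the consumer picks whichever good has higher MU/price: 2/5 = 0.4 vs 4/5 = 0.8.
x_2 gives more utility per dollar, so spend all income on x_2: x_2* = m/p_2, x_1* = 0.
Numerically: x_1* = 0, x_2* = 25.2.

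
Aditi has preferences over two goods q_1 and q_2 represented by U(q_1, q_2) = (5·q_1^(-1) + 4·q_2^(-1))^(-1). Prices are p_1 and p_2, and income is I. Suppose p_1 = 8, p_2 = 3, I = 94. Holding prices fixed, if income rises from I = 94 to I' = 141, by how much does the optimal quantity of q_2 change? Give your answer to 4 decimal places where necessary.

Δq_2* = 5.5443

MU_q_1 ∝ 5·q_1^(-2), MU_q_2 ∝ 4·q_2^(-2), so MRS = (5/4)·(q_2/q_1)^(2) = p_1/p_2.
Solve for the ratio: q_2/q_1 = [(4/5)·p_1/p_2]^(0.5).
Substitute q_2 = (q_2/q_1)·q_1 into the budget: q_1* = I/(p_1 + p_2·(q_2/q_1)).
Numerically q_2/q_1 = 1.460593, so q_1* = 94/(8 + 3·1.460593) = 7.5918 and q_2* = 1.460593·7.5918 = 11.0885.
At I' = 141: q_2* = 16.6328. Change: 16.6328 − 11.0885 = 5.5443.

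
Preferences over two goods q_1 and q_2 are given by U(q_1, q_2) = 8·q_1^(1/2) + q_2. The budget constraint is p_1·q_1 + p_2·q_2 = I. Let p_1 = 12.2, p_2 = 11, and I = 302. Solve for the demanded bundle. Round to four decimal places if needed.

MU_q_1 = 4/√q_1, MU_q_2 = 1. Tangency: 4/√q_1 = p_1/p_2.
Thus q_1* = (4·p_2/p_1)² — independent of I — with the rest of income spent on q_2.
Plugging in: q_1* = (4·11/12.2)² = 13.0073, q_2* = 13.0283.

q_1* = 13.0073, q_2* = 13.0283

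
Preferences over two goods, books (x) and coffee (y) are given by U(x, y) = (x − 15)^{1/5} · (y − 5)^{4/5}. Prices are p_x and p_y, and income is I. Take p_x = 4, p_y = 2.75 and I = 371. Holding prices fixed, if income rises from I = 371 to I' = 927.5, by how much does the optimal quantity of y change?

Δy* = 161.8909

Let x' = x−15, y' = y−5. MRS = (1/4)·y'/x' = p_x/p_y.
After buying the subsistence bundle (15, 5), a share 0.2 of the remaining income goes to x: x* = 15 + 0.2·(I − 15p_x − 5p_y)/p_x.
Discretionary income = 371 − 15·4 − 5·2.75 = 297.25; y* = 5 + 0.8·297.25/2.75 = 91.4727.
At I' = 927.5: y* = 253.3636. Change: 253.3636 − 91.4727 = 161.8909.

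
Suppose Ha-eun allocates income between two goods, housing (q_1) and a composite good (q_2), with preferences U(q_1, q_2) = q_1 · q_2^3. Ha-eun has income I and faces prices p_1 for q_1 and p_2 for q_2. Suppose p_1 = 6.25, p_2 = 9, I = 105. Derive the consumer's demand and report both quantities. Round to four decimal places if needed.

Tangency: MRS = (1/3)·q_2/q_1 = p_1/p_2.
Rearranging, p_2·q_2 = 3·p_1·q_1. Substituting into the budget gives p_1·q_1·(1 + 3) = I.
Demand: q_1*(p_1,p_2,I) = 0.25·I/p_1 and q_2* = 0.75·I/p_2.
At p_1=6.25, p_2=9, I=105: q_1* = 0.25·105/6.25 = 4.2, q_2* = 8.75.

q_1* = 4.2, q_2* = 8.75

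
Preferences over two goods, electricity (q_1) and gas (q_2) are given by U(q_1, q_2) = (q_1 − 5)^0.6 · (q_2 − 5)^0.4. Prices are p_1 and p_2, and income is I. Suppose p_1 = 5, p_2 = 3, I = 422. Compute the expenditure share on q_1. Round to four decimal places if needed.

share on q_1 = 0.6024

Let q_1' = q_1−5, q_2' = q_2−5. MRS = (3/2)·q_2'/q_1' = p_1/p_2.
Substituting into the budget: q_1* = 5 + 0.6·(I − 5·p_1 − 5·p_2)/p_1, and q_2* = 5 + 0.4·(…)/p_2.
Discretionary income = 422 − 5·5 − 5·3 = 382; q_1* = 5 + 0.6·382/5 = 50.84; q_2* = 5 + 0.4·382/3 = 55.9333.
Expenditure on q_1: 5·50.84 = 254.2; share = 0.6024.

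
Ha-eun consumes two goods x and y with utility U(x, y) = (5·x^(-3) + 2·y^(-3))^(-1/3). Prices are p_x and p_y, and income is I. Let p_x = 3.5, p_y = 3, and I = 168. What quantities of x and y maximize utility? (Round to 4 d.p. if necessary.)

From the CES first-order condition, (5/2)·(y/x)^(4) = p_x/p_y.
Hence y/x = ((2/5)·p_x/p_y)^(1/(4)), i.e. raised to the 0.25 power.
Substitute y = (y/x)·x into the budget: x* = I/(p_x + p_y·(y/x)).
Numerically y/x = 0.826517, so x* = 168/(3.5 + 3·0.826517) = 28.0958 and y* = 0.826517·28.0958 = 23.2216.

x* = 28.0958, y* = 23.2216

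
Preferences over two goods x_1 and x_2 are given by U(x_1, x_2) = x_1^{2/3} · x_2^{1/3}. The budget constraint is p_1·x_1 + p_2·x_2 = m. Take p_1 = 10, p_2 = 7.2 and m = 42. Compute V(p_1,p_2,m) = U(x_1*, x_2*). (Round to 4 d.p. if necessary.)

The MRS is 2·x_2/x_1. Set MRS = p_1/p_2.
Rearranging, p_2·x_2 = (1/2)·p_1·x_1. Substituting into the budget gives p_1·x_1·(1 + (1/2)) = m.
Demand: x_1*(p_1,p_2,m) = 2/3·m/p_1 and x_2* = 1/3·m/p_2.
At p_1=10, p_2=7.2, m=42: x_1* = 2/3·42/10 = 2.8, x_2* = 1.9444.
Utility at the optimum: U(2.8, 1.9444) = 2.4795.

V = 2.4795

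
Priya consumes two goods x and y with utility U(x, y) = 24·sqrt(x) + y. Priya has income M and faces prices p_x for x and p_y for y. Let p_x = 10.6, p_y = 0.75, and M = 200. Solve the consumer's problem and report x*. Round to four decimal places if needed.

Utility is quasi-linear in y; the FOC for x is 12/√x = p_x/p_y.
Solve: √x = 12·p_y/p_x, so x*(p_x,p_y) = (12·p_y/p_x)², and y* = (M − p_x·x*)/p_y.
Plugging in: x* = (12·0.75/10.6)² = 0.7209.

x* = 0.7209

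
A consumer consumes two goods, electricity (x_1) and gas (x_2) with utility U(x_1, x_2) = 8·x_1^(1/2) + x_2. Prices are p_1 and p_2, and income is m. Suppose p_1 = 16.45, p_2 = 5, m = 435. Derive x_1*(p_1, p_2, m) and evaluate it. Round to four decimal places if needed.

Set MRS = p_1/p_2: 4·x_1^(−1/2) = p_1/p_2.
Thus x_1* = (4·p_2/p_1)² — independent of m — with the rest of income spent on x_2.
Plugging in: x_1* = (4·5/16.45)² = 1.4782.

x_1* = 1.4782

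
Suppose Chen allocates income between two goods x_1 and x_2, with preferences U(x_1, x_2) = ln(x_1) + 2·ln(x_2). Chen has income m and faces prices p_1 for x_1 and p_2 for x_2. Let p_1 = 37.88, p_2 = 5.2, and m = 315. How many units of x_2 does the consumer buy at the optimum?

MU_x_1/MU_x_2 = (x_2)/(2·x_1); tangency sets this equal to p_1/p_2.
So p_2·x_2 = 2·p_1·x_1; combined with the budget, a share 1/3 of income goes to x_1.
Demand: x_1*(p_1,p_2,m) = 1/3·m/p_1 and x_2* = 2/3·m/p_2.
At p_1=37.88, p_2=5.2, m=315: x_2* = 2/3·315/5.2 = 40.3846.

x_2* = 40.3846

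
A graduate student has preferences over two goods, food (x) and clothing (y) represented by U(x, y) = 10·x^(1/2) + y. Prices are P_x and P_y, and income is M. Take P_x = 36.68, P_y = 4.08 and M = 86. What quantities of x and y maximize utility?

x* = 0.3093, y* = 18.2976

Utility is quasi-linear in y; the FOC for x is 5/√x = P_x/P_y.
Solve: √x = 5·P_y/P_x, so x*(P_x,P_y) = (5·P_y/P_x)², and y* = (M − P_x·x*)/P_y.
Plugging in: x* = (5·4.08/36.68)² = 0.3093, y* = 18.2976.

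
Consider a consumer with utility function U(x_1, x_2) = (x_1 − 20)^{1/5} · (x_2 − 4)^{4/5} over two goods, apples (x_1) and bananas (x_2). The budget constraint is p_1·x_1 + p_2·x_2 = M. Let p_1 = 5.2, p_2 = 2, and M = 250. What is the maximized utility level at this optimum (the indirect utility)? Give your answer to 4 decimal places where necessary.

MRS = (1/4)·(x_2−4)/(x_1−20). Tangency with p_1/p_2 gives x_2−4 = 4·(p_1/p_2)·(x_1−20).
After buying the subsistence bundle (20, 4), a share 0.2 of the remaining income goes to x_1: x_1* = 20 + 0.2·(M − 20p_1 − 4p_2)/p_1.
Discretionary income = 250 − 20·5.2 − 4·2 = 138; x_1* = 20 + 0.2·138/5.2 = 25.3077; x_2* = 4 + 0.8·138/2 = 59.2.
Utility at the optimum: U(25.3077, 59.2) = 34.5567.

V = 34.5567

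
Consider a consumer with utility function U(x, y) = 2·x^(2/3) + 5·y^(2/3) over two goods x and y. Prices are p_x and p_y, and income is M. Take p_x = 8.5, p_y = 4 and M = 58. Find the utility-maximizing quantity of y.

y* = 14.2974

MRS = MU_x/MU_y = (2/5)·(y/x)^(1/3). Set equal to p_x/p_y.
Solve for the ratio: y/x = [(5/2)·p_x/p_y]^(3).
Substitute y = (y/x)·x into the budget: x* = M/(p_x + p_y·(y/x)).
Numerically y/x = 149.932861, so x* = 58/(8.5 + 4·149.932861) = 0.0954 and y* = 149.932861·0.0954 = 14.2974.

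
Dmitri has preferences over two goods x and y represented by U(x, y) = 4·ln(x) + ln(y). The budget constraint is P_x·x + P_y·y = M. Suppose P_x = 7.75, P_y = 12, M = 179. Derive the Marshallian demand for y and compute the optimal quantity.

y* = 2.9833

Tangency: MRS = 4·y/x = P_x/P_y.
Rearranging, P_y·y = (1/4)·P_x·x. Substituting into the budget gives P_x·x·(1 + (1/4)) = M.
Demand: x*(P_x,P_y,M) = 0.8·M/P_x and y* = 0.2·M/P_y.
At P_x=7.75, P_y=12, M=179: y* = 0.2·179/12 = 2.9833.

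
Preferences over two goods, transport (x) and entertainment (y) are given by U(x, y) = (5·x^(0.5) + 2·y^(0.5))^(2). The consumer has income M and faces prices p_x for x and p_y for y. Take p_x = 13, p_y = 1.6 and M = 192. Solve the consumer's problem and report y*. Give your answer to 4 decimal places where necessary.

y* = 67.8261

MU_x ∝ 5·x^(-0.5), MU_y ∝ 2·y^(-0.5), so MRS = (5/2)·(y/x)^(0.5) = p_x/p_y.
Hence y/x = ((2/5)·p_x/p_y)^(1/(0.5)), i.e. raised to the 2 power.
With the ratio pinned down, the budget gives x* = M/(p_x + p_y·(y/x)) and y* = (y/x)·x*.
Numerically y/x = 10.5625, so x* = 192/(13 + 1.6·10.5625) = 6.4214 and y* = 10.5625·6.4214 = 67.8261.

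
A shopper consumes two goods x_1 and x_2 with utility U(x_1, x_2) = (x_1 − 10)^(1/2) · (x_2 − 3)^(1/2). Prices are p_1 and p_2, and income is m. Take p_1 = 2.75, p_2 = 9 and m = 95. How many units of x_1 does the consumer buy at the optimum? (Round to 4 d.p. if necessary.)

Let x_1' = x_1−10, x_2' = x_2−3. MRS = x_2'/x_1' = p_1/p_2.
After buying the subsistence bundle (10, 3), a share 0.5 of the remaining income goes to x_1: x_1* = 10 + 0.5·(m − 10p_1 − 3p_2)/p_1.
Discretionary income = 95 − 10·2.75 − 3·9 = 40.5; x_1* = 10 + 0.5·40.5/2.75 = 17.3636.

x_1* = 17.3636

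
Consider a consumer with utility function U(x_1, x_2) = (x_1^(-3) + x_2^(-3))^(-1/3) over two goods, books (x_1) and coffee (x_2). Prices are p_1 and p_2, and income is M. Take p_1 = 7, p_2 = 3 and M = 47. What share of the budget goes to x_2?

share on x_2 = 0.3463

From the CES first-order condition, (x_2/x_1)^(4) = p_1/p_2.
Solve for the ratio: x_2/x_1 = [p_1/p_2]^(0.25).
With the ratio pinned down, the budget gives x_1* = M/(p_1 + p_2·(x_2/x_1)) and x_2* = (x_2/x_1)·x_1*.
Numerically x_2/x_1 = 1.235931, so x_1* = 47/(7 + 3·1.235931) = 4.3893 and x_2* = 1.235931·4.3893 = 5.4249.
Expenditure on x_2: 3·5.4249 = 16.2747; share = 0.3463.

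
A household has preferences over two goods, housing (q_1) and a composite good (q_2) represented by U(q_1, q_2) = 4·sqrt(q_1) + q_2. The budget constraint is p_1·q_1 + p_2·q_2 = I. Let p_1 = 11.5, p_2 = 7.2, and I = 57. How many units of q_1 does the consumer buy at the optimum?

Set MRS = p_1/p_2: 2·q_1^(−1/2) = p_1/p_2.
Thus q_1* = (2·p_2/p_1)² — independent of I — with the rest of income spent on q_2.
Plugging in: q_1* = (2·7.2/11.5)² = 1.5679.

q_1* = 1.5679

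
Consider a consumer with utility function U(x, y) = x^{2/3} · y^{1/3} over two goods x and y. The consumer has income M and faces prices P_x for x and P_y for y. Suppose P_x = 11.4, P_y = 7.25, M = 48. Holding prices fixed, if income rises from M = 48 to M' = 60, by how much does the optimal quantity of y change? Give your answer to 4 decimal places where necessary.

Tangency: MRS = 2·y/x = P_x/P_y.
Rearranging, P_y·y = (1/2)·P_x·x. Substituting into the budget gives P_x·x·(1 + (1/2)) = M.
Demand: x*(P_x,P_y,M) = 2/3·M/P_x and y* = 1/3·M/P_y.
At P_x=11.4, P_y=7.25, M=48: y* = 1/3·48/7.25 = 2.2069.
At M' = 60: y* = 2.7586. Change: 2.7586 − 2.2069 = 0.5517.

Δy* = 0.5517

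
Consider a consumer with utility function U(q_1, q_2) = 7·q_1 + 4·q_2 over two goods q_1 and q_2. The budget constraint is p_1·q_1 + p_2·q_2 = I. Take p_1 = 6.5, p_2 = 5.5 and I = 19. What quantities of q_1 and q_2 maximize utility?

q_1* = 2.9231, q_2* = 0

Numerically: q_1* = 2.9231, q_2* = 0.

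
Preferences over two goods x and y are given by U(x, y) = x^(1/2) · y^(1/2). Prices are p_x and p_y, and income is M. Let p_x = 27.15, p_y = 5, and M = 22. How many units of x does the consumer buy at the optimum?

x* = 0.4052

The MRS is y/x. Set MRS = p_x/p_y.
Rearranging, p_y·y = p_x·x. Substituting into the budget gives p_x·x·(1 + 1) = M.
Demand: x*(p_x,p_y,M) = 0.5·M/p_x and y* = 0.5·M/p_y.
At p_x=27.15, p_y=5, M=22: x* = 0.5·22/27.15 = 0.4052.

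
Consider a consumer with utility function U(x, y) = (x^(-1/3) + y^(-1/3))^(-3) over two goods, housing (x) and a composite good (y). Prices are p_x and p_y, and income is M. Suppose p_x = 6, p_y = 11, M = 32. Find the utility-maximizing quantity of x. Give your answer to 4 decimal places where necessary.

From the CES first-order condition, (y/x)^(4/3) = p_x/p_y.
Hence y/x = (p_x/p_y)^(1/(4/3)), i.e. raised to the 0.75 power.
With the ratio pinned down, the budget gives x* = M/(p_x + p_y·(y/x)) and y* = (y/x)·x*.
Numerically y/x = 0.634701, so x* = 32/(6 + 11·0.634701) = 2.465.

x* = 2.465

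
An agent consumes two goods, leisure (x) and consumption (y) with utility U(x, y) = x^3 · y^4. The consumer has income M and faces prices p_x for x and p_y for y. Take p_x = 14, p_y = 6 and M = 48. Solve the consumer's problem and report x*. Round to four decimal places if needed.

x* = 1.4694

The MRS is (3/4)·y/x. Set MRS = p_x/p_y.
So 3·p_y·y = 4·p_x·x; combined with the budget, a share 3/7 of income goes to x.
Demand: x*(p_x,p_y,M) = 3/7·M/p_x and y* = 4/7·M/p_y.
At p_x=14, p_y=6, M=48: x* = 3/7·48/14 = 1.4694.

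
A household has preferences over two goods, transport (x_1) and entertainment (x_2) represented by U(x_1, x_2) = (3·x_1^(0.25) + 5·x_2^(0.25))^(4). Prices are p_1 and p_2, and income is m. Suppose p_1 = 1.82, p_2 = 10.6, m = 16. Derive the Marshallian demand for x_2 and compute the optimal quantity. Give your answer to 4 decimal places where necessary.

x_2* = 0.7901

With the ratio pinned down, the budget gives x_1* = m/(p_1 + p_2·(x_2/x_1)) and x_2* = (x_2/x_1)·x_1*.
Numerically x_2/x_1 = 0.188576, so x_1* = 16/(1.82 + 10.6·0.188576) = 4.1897 and x_2* = 0.188576·4.1897 = 0.7901.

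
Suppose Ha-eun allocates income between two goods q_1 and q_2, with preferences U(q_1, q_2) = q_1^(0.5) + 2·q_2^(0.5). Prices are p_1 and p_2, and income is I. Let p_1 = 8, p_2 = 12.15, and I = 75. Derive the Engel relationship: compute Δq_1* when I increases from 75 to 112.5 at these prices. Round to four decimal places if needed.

Δq_1* = 1.29

MRS = MU_q_1/MU_q_2 = (1/2)·(q_2/q_1)^(0.5). Set equal to p_1/p_2.
Hence q_2/q_1 = (2·p_1/p_2)^(1/(0.5)), i.e. raised to the 2 power.
With the ratio pinned down, the budget gives q_1* = I/(p_1 + p_2·(q_2/q_1)) and q_2* = (q_2/q_1)·q_1*.
Numerically q_2/q_1 = 1.734153, so q_1* = 75/(8 + 12.15·1.734153) = 2.58.
At I' = 112.5: q_1* = 3.87. Change: 3.87 − 2.58 = 1.29.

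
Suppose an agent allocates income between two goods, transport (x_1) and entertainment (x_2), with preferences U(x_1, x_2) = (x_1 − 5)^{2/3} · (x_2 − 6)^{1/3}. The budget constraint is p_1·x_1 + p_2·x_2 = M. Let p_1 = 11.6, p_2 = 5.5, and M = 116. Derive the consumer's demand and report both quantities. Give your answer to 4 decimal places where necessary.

Discretionary income = 116 − 5·11.6 − 6·5.5 = 25; x_1* = 5 + 2/3·25/11.6 = 6.4368; x_2* = 6 + 1/3·25/5.5 = 7.5152.

x_1* = 6.4368, x_2* = 7.5152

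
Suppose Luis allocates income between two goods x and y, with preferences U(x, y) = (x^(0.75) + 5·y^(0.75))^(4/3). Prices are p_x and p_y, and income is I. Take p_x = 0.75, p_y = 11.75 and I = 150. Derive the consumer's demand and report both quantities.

x* = 172.0376, y* = 1.7848

MU_x ∝ x^(-0.25), MU_y ∝ 5·y^(-0.25), so MRS = (1/5)·(y/x)^(0.25) = p_x/p_y.
Solve for the ratio: y/x = [5·p_x/p_y]^(4).
Substitute y = (y/x)·x into the budget: x* = I/(p_x + p_y·(y/x)).
Numerically y/x = 0.010375, so x* = 150/(0.75 + 11.75·0.010375) = 172.0376 and y* = 0.010375·172.0376 = 1.7848.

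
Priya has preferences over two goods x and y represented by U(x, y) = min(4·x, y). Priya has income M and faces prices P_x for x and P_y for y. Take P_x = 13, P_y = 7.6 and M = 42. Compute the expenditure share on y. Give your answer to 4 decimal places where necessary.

share on y = 0.7005

Leontief preferences: the optimum is at the kink where x/1 = y/4, i.e. y = 4·x.
Budget: P_x·x + P_y·4·x = M, so (P_x + 4·P_y)·x = M.
Demand: x*(P_x,P_y,M) = M/(P_x + 4·P_y), y* = 4·M/(P_x + 4·P_y).
Here 13 + 4·7.6 = 43.4, giving x* = 0.9677 and y* = 3.871.
Expenditure on y: 7.6·3.871 = 29.4194; share = 0.7005.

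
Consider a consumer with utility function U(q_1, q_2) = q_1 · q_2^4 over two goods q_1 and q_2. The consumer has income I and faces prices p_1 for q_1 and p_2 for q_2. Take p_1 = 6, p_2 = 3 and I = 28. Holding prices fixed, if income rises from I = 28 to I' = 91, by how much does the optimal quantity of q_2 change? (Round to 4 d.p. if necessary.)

Δq_2* = 16.8

The MRS is (1/4)·q_2/q_1. Set MRS = p_1/p_2.
So p_2·q_2 = 4·p_1·q_1; combined with the budget, a share 0.2 of income goes to q_1.
Demand: q_1*(p_1,p_2,I) = 0.2·I/p_1 and q_2* = 0.8·I/p_2.
At p_1=6, p_2=3, I=28: q_2* = 0.8·28/3 = 7.4667.
At I' = 91: q_2* = 24.2667. Change: 24.2667 − 7.4667 = 16.8.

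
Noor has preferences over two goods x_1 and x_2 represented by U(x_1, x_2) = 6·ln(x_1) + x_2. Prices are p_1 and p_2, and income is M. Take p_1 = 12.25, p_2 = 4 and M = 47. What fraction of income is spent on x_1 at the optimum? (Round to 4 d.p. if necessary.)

share on x_1 = 0.5106

MU_x_1 = 6/x_1, MU_x_2 = 1. Tangency: 6/x_1 = p_1/p_2.
So x_1*(p_1,p_2) = 6·p_2/p_1, independent of income; and x_2* = (M − 6·p_2)/p_2.
At the given prices: x_1* = 6·4/12.25 = 1.9592, and x_2* = 5.75.
Expenditure on x_1: 12.25·1.9592 = 24; share = 0.5106.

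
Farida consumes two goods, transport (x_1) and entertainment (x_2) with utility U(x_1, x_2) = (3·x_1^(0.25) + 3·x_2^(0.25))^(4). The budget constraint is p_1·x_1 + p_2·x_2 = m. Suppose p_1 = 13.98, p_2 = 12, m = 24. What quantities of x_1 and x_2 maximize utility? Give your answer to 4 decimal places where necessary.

x_1* = 0.8365, x_2* = 1.0254

MU_x_1 ∝ 3·x_1^(-0.75), MU_x_2 ∝ 3·x_2^(-0.75), so MRS = (x_2/x_1)^(0.75) = p_1/p_2.
Hence x_2/x_1 = (p_1/p_2)^(1/(0.75)), i.e. raised to the 4/3 power.
With the ratio pinned down, the budget gives x_1* = m/(p_1 + p_2·(x_2/x_1)) and x_2* = (x_2/x_1)·x_1*.
Numerically x_2/x_1 = 1.225842, so x_1* = 24/(13.98 + 12·1.225842) = 0.8365 and x_2* = 1.225842·0.8365 = 1.0254.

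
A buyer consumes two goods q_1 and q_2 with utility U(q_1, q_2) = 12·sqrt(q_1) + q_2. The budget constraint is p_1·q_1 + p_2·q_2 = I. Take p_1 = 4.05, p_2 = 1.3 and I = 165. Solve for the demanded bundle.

MU_q_1 = 6/√q_1, MU_q_2 = 1. Tangency: 6/√q_1 = p_1/p_2.
Thus q_1* = (6·p_2/p_1)² — independent of I — with the rest of income spent on q_2.
Plugging in: q_1* = (6·1.3/4.05)² = 3.7092, q_2* = 115.3675.

q_1* = 3.7092, q_2* = 115.3675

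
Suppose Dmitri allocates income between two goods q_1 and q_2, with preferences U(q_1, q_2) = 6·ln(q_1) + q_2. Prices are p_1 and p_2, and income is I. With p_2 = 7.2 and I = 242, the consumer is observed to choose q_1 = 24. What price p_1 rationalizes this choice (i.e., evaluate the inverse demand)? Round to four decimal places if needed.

Set MRS = p_1/p_2: (6/q_1)/1 = p_1/p_2.
So q_1*(p_1,p_2) = 6·p_2/p_1, independent of income; and q_2* = (I − 6·p_2)/p_2.
Set q_1* = 24 in the demand function and solve for p_1: p_1 = 1.8.

p_1 = 1.8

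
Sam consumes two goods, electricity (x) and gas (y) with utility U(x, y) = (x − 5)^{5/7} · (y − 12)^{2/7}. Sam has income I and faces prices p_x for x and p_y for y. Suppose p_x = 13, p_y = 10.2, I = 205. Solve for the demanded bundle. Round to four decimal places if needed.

Let x' = x−5, y' = y−12. MRS = (5/2)·y'/x' = p_x/p_y.
Substituting into the budget: x* = 5 + 5/7·(I − 5·p_x − 12·p_y)/p_x, and y* = 12 + 2/7·(…)/p_y.
Discretionary income = 205 − 5·13 − 12·10.2 = 17.6; x* = 5 + 5/7·17.6/13 = 5.967; y* = 12 + 2/7·17.6/10.2 = 12.493.

x* = 5.967, y* = 12.493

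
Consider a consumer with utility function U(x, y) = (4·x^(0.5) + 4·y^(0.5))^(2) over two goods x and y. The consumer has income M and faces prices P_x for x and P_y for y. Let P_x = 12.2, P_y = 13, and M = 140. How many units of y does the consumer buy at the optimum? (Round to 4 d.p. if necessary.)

y* = 5.2137

From the CES first-order condition, (y/x)^(0.5) = P_x/P_y.
Hence y/x = (P_x/P_y)^(1/(0.5)), i.e. raised to the 2 power.
With the ratio pinned down, the budget gives x* = M/(P_x + P_y·(y/x)) and y* = (y/x)·x*.
Numerically y/x = 0.88071, so x* = 140/(12.2 + 13·0.88071) = 5.9199 and y* = 0.88071·5.9199 = 5.2137.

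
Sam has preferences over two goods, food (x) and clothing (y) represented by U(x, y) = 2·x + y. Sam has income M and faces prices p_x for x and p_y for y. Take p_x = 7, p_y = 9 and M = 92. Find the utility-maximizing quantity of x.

x* = 13.1429

Linear utility — the consumer picks whichever good has higher MU/price: 2/7 = 0.2857 vs 1/9 = 0.1111.
x gives more utility per dollar, so spend all income on x: x* = M/p_x, y* = 0.
Numerically: x* = 13.1429, y* = 0.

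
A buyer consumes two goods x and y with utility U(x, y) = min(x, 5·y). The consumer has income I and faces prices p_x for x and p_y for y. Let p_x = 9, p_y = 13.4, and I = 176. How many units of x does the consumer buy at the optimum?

Leontief preferences: the optimum is at the kink where x/5 = y/1, i.e. y = (1/5)·x.
Budget: p_x·x + p_y·(1/5)·x = I, so (5·p_x + p_y)·x = 5·I.
Demand: x*(p_x,p_y,I) = 5·I/(5·p_x + p_y), y* = I/(5·p_x + p_y).
Here 5·9 + 13.4 = 58.4, giving x* = 15.0685.

x* = 15.0685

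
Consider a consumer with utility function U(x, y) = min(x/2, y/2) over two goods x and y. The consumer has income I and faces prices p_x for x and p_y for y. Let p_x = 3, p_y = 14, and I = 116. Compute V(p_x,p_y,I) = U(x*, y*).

With perfect complements, no substitution: consume in ratio x:y = 2:2.
Budget: p_x·x + p_y·x = I, so (2·p_x + 2·p_y)·x = 2·I.
Demand: x*(p_x,p_y,I) = 2·I/(2·p_x + 2·p_y), y* = 2·I/(2·p_x + 2·p_y).
Here 2·3 + 2·14 = 34, giving x* = 6.8235 and y* = 6.8235.
Utility at the optimum: U(6.8235, 6.8235) = 3.4118.

V = 3.4118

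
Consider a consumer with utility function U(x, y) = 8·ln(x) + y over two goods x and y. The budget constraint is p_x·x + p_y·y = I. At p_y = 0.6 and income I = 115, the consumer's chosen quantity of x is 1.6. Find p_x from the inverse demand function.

Set MRS = p_x/p_y: (8/x)/1 = p_x/p_y.
So x*(p_x,p_y) = 8·p_y/p_x, independent of income; and y* = (I − 8·p_y)/p_y.
Set x* = 1.6 in the demand function and solve for p_x: p_x = 3.

p_x = 3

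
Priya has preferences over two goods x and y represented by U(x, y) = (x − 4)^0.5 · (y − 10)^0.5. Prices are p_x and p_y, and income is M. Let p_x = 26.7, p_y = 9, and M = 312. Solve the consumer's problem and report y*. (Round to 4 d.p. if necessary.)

Let x' = x−4, y' = y−10. MRS = y'/x' = p_x/p_y.
After buying the subsistence bundle (4, 10), a share 0.5 of the remaining income goes to x: x* = 4 + 0.5·(M − 4p_x − 10p_y)/p_x.
Discretionary income = 312 − 4·26.7 − 10·9 = 115.2; y* = 10 + 0.5·115.2/9 = 16.4.

y* = 16.4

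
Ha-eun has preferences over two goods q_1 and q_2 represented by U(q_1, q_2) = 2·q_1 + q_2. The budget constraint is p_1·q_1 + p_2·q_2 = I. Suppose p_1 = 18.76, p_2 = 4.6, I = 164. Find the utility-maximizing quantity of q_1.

Linear utility — the consumer picks whichever good has higher MU/price: 2/18.76 = 0.1066 vs 1/4.6 = 0.2174.
q_2 gives more utility per dollar, so spend all income on q_2: q_2* = I/p_2, q_1* = 0.
Numerically: q_1* = 0, q_2* = 35.6522.

q_1* = 0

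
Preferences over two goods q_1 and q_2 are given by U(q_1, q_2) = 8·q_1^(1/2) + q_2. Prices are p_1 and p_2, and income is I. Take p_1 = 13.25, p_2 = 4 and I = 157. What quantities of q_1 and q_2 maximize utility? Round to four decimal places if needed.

Solve: √q_1 = 4·p_2/p_1, so q_1*(p_1,p_2) = (4·p_2/p_1)², and q_2* = (I − p_1·q_1*)/p_2.
Plugging in: q_1* = (4·4/13.25)² = 1.4582, q_2* = 34.4198.

q_1* = 1.4582, q_2* = 34.4198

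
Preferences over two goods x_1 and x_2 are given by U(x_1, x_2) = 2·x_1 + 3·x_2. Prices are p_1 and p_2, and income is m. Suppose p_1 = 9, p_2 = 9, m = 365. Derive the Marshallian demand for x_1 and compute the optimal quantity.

Perfect substitutes: compare marginal utility per dollar. 2/p_1 vs 3/p_2 → 0.2222 vs 0.3333.
x_2 gives more utility per dollar, so spend all income on x_2: x_2* = m/p_2, x_1* = 0.
Numerically: x_1* = 0, x_2* = 40.5556.

x_1* = 0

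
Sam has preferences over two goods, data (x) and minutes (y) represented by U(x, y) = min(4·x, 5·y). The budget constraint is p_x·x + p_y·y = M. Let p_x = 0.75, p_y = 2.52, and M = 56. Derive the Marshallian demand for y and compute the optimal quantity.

y* = 16.1967

With perfect complements, no substitution: consume in ratio x:y = 5:4.
Budget: p_x·x + p_y·(4/5)·x = M, so (5·p_x + 4·p_y)·x = 5·M.
Demand: x*(p_x,p_y,M) = 5·M/(5·p_x + 4·p_y), y* = 4·M/(5·p_x + 4·p_y).
Here 5·0.75 + 4·2.52 = 13.83, giving y* = 16.1967.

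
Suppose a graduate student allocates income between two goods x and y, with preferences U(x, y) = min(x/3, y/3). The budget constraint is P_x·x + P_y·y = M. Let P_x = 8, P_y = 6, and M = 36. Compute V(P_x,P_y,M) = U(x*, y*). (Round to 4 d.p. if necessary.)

With perfect complements, no substitution: consume in ratio x:y = 3:3.
Budget: P_x·x + P_y·x = M, so (3·P_x + 3·P_y)·x = 3·M.
Demand: x*(P_x,P_y,M) = 3·M/(3·P_x + 3·P_y), y* = 3·M/(3·P_x + 3·P_y).
Here 3·8 + 3·6 = 42, giving x* = 2.5714 and y* = 2.5714.
Utility at the optimum: U(2.5714, 2.5714) = 0.8571.

V = 0.8571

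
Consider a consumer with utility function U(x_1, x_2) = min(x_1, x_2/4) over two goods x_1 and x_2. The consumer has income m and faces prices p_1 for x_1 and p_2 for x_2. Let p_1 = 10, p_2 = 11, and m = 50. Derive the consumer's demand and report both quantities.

x_1* = 0.9259, x_2* = 3.7037

Demand: x_1*(p_1,p_2,m) = m/(p_1 + 4·p_2), x_2* = 4·m/(p_1 + 4·p_2).
Here 10 + 4·11 = 54, giving x_1* = 0.9259 and x_2* = 3.7037.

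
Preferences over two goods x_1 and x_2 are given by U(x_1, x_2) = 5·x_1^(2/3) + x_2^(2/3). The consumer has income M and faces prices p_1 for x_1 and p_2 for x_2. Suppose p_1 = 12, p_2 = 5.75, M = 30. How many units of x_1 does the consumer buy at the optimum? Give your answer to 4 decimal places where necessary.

x_1* = 2.4158

From the CES first-order condition, 5·(x_2/x_1)^(1/3) = p_1/p_2.
Hence x_2/x_1 = ((1/5)·p_1/p_2)^(1/(1/3)), i.e. raised to the 3 power.
Substitute x_2 = (x_2/x_1)·x_1 into the budget: x_1* = M/(p_1 + p_2·(x_2/x_1)).
Numerically x_2/x_1 = 0.072716, so x_1* = 30/(12 + 5.75·0.072716) = 2.4158.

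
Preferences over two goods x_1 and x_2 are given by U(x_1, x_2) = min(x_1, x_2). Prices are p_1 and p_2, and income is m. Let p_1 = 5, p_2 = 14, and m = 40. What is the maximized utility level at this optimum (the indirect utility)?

Demand: x_1*(p_1,p_2,m) = m/(p_1 + p_2), x_2* = m/(p_1 + p_2).
Here 5 + 14 = 19, giving x_1* = 2.1053 and x_2* = 2.1053.
Utility at the optimum: U(2.1053, 2.1053) = 2.1053.

V = 2.1053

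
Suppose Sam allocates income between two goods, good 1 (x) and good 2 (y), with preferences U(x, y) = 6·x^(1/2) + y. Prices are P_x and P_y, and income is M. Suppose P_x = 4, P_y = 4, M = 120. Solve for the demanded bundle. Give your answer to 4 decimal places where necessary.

x* = 9, y* = 21

MU_x = 3/√x, MU_y = 1. Tangency: 3/√x = P_x/P_y.
Thus x* = (3·P_y/P_x)² — independent of M — with the rest of income spent on y.
Plugging in: x* = (3·4/4)² = 9, y* = 21.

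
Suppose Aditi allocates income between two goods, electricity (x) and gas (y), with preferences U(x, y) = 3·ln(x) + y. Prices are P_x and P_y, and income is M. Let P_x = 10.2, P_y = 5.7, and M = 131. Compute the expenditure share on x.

MU_x = 3/x, MU_y = 1. Tangency: 3/x = P_x/P_y.
So x*(P_x,P_y) = 3·P_y/P_x, independent of income; and y* = (M − 3·P_y)/P_y.
At the given prices: x* = 3·5.7/10.2 = 1.6765, and y* = 19.9825.
Expenditure on x: 10.2·1.6765 = 17.1; share = 0.1305.

share on x = 0.1305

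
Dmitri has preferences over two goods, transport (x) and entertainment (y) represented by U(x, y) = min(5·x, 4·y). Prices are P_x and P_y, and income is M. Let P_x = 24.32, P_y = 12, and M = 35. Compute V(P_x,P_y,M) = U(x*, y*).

Leontief preferences: the optimum is at the kink where x/4 = y/5, i.e. y = (5/4)·x.
Budget: P_x·x + P_y·(5/4)·x = M, so (4·P_x + 5·P_y)·x = 4·M.
Demand: x*(P_x,P_y,M) = 4·M/(4·P_x + 5·P_y), y* = 5·M/(4·P_x + 5·P_y).
Here 4·24.32 + 5·12 = 157.28, giving x* = 0.8901 and y* = 1.1127.
Utility at the optimum: U(0.8901, 1.1127) = 4.4507.

V = 4.4507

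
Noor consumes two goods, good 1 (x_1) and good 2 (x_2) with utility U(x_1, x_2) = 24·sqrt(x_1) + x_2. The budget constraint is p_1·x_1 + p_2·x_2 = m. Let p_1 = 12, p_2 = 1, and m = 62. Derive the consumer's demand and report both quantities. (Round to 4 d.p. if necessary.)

Set MRS = p_1/p_2: 12·x_1^(−1/2) = p_1/p_2.
Thus x_1* = (12·p_2/p_1)² — independent of m — with the rest of income spent on x_2.
Plugging in: x_1* = (12·1/12)² = 1, x_2* = 50.

x_1* = 1, x_2* = 50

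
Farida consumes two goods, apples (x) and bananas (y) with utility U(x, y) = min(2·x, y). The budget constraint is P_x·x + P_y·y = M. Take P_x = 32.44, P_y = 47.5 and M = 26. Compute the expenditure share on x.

With perfect complements, no substitution: consume in ratio x:y = 1:2.
Budget: P_x·x + P_y·2·x = M, so (P_x + 2·P_y)·x = M.
Demand: x*(P_x,P_y,M) = M/(P_x + 2·P_y), y* = 2·M/(P_x + 2·P_y).
Here 32.44 + 2·47.5 = 127.44, giving x* = 0.204 and y* = 0.408.
Expenditure on x: 32.44·0.204 = 6.6183; share = 0.2546.

share on x = 0.2546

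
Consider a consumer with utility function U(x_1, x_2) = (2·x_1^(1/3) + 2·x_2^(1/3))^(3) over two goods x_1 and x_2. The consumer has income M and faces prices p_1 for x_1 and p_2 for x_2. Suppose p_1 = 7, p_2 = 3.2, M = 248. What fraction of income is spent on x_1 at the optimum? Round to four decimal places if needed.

share on x_1 = 0.4034

MRS = MU_x_1/MU_x_2 = (x_2/x_1)^(2/3). Set equal to p_1/p_2.
Solve for the ratio: x_2/x_1 = [p_1/p_2]^(1.5).
Substitute x_2 = (x_2/x_1)·x_1 into the budget: x_1* = M/(p_1 + p_2·(x_2/x_1)).
Numerically x_2/x_1 = 3.235356, so x_1* = 248/(7 + 3.2·3.235356) = 14.2914 and x_2* = 3.235356·14.2914 = 46.2376.
Expenditure on x_1: 7·14.2914 = 100.0395; share = 0.4034.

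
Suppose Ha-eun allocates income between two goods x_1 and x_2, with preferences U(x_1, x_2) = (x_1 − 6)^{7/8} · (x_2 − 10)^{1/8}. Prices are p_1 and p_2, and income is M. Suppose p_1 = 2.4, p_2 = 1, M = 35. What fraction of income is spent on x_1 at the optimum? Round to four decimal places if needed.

share on x_1 = 0.6764

Let x_1' = x_1−6, x_2' = x_2−10. MRS = 7·x_2'/x_1' = p_1/p_2.
After buying the subsistence bundle (6, 10), a share 0.875 of the remaining income goes to x_1: x_1* = 6 + 0.875·(M − 6p_1 − 10p_2)/p_1.
Discretionary income = 35 − 6·2.4 − 10·1 = 10.6; x_1* = 6 + 0.875·10.6/2.4 = 9.8646; x_2* = 10 + 0.125·10.6/1 = 11.325.
Expenditure on x_1: 2.4·9.8646 = 23.675; share = 0.6764.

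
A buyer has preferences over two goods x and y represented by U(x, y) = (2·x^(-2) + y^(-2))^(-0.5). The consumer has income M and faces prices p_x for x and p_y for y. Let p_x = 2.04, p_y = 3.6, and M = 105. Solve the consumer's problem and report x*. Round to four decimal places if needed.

x* = 23.8394

MRS = MU_x/MU_y = 2·(y/x)^(3). Set equal to p_x/p_y.
Solve for the ratio: y/x = [(1/2)·p_x/p_y]^(1/3).
Substitute y = (y/x)·x into the budget: x* = M/(p_x + p_y·(y/x)).
Numerically y/x = 0.656799, so x* = 105/(2.04 + 3.6·0.656799) = 23.8394.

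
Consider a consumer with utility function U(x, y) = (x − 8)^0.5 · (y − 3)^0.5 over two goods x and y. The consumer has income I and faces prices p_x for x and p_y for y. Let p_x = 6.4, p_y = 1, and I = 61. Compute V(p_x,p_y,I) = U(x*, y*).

V = 1.344

MRS = (y−3)/(x−8). Tangency with p_x/p_y gives y−3 = (p_x/p_y)·(x−8).
After buying the subsistence bundle (8, 3), a share 0.5 of the remaining income goes to x: x* = 8 + 0.5·(I − 8p_x − 3p_y)/p_x.
Discretionary income = 61 − 8·6.4 − 3·1 = 6.8; x* = 8 + 0.5·6.8/6.4 = 8.5312; y* = 3 + 0.5·6.8/1 = 6.4.
Utility at the optimum: U(8.5312, 6.4) = 1.344.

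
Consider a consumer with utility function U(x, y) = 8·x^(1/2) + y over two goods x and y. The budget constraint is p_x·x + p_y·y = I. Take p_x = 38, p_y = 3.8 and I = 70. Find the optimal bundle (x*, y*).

MU_x = 4/√x, MU_y = 1. Tangency: 4/√x = p_x/p_y.
Thus x* = (4·p_y/p_x)² — independent of I — with the rest of income spent on y.
Plugging in: x* = (4·3.8/38)² = 0.16, y* = 16.8211.

x* = 0.16, y* = 16.8211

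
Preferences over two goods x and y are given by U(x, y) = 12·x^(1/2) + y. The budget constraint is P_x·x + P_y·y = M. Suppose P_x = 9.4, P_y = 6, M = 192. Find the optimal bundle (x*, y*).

x* = 14.6673, y* = 9.0213

MU_x = 6/√x, MU_y = 1. Tangency: 6/√x = P_x/P_y.
Thus x* = (6·P_y/P_x)² — independent of M — with the rest of income spent on y.
Plugging in: x* = (6·6/9.4)² = 14.6673, y* = 9.0213.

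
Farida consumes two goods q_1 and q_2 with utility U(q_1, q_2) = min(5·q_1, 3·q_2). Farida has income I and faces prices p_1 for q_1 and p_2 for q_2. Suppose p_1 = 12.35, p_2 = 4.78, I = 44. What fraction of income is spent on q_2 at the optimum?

Leontief preferences: the optimum is at the kink where q_1/3 = q_2/5, i.e. q_2 = (5/3)·q_1.
Budget: p_1·q_1 + p_2·(5/3)·q_1 = I, so (3·p_1 + 5·p_2)·q_1 = 3·I.
Demand: q_1*(p_1,p_2,I) = 3·I/(3·p_1 + 5·p_2), q_2* = 5·I/(3·p_1 + 5·p_2).
Here 3·12.35 + 5·4.78 = 60.95, giving q_1* = 2.1657 and q_2* = 3.6095.
Expenditure on q_2: 4.78·3.6095 = 17.2535; share = 0.3921.

share on q_2 = 0.3921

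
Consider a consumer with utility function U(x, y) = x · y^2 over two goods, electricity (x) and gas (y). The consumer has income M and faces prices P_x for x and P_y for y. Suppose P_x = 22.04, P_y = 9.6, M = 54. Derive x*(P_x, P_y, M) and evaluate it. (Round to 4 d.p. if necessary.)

x* = 0.8167

At P_x=22.04, P_y=9.6, M=54: x* = 1/3·54/22.04 = 0.8167.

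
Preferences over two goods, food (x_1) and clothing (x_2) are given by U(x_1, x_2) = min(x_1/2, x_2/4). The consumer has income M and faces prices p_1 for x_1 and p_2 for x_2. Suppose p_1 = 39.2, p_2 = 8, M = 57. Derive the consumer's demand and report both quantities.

x_1* = 1.0326, x_2* = 2.0652

Leontief preferences: the optimum is at the kink where x_1/2 = x_2/4, i.e. x_2 = 2·x_1.
Budget: p_1·x_1 + p_2·2·x_1 = M, so (2·p_1 + 4·p_2)·x_1 = 2·M.
Demand: x_1*(p_1,p_2,M) = 2·M/(2·p_1 + 4·p_2), x_2* = 4·M/(2·p_1 + 4·p_2).
Here 2·39.2 + 4·8 = 110.4, giving x_1* = 1.0326 and x_2* = 2.0652.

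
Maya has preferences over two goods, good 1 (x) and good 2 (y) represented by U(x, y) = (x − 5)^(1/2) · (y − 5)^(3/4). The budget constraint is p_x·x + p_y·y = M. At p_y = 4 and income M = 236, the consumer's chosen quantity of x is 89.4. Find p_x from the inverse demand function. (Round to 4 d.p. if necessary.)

MRS = (2/3)·(y−5)/(x−5). Tangency with p_x/p_y gives y−5 = (3/2)·(p_x/p_y)·(x−5).
After buying the subsistence bundle (5, 5), a share 0.4 of the remaining income goes to x: x* = 5 + 0.4·(M − 5p_x − 5p_y)/p_x.
Set x* = 89.4 in the demand function and solve for p_x: p_x = 1.

p_x = 1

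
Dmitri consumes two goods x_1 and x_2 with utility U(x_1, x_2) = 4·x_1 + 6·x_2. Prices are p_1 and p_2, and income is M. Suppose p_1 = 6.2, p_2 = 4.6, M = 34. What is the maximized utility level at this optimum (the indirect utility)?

Perfect substitutes: compare marginal utility per dollar. 4/p_1 vs 6/p_2 → 0.6452 vs 1.3043.
x_2 gives more utility per dollar, so spend all income on x_2: x_2* = M/p_2, x_1* = 0.
Numerically: x_1* = 0, x_2* = 7.3913.
Utility at the optimum: U(0, 7.3913) = 44.3478.

V = 44.3478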